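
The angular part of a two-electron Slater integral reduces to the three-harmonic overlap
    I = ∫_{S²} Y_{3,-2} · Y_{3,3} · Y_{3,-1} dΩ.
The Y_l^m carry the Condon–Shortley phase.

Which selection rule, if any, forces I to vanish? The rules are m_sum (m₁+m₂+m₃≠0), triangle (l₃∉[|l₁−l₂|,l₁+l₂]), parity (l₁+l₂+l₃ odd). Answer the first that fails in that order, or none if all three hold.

parity

azimuthal sum: -2 + 3 − 1 = 0  ✓
0 ≤ 3 ≤ 6 (triangle on l)  ✓
L = 3 + 3 + 3 = 9 (odd)  ✗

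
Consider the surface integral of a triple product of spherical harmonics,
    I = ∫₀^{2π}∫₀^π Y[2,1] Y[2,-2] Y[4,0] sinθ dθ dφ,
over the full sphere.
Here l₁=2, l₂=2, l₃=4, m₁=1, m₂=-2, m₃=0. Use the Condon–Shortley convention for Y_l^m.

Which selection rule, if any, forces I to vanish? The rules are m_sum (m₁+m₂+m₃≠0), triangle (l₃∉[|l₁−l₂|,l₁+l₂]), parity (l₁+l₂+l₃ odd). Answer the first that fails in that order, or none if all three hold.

m₁+m₂+m₃ = 1 − 2 + 0 = -1  ✗
triangle: |2−2|=0 ≤ l₃=4 ≤ 2+2=4
parity: l₁+l₂+l₃ = 8 is even

m_sum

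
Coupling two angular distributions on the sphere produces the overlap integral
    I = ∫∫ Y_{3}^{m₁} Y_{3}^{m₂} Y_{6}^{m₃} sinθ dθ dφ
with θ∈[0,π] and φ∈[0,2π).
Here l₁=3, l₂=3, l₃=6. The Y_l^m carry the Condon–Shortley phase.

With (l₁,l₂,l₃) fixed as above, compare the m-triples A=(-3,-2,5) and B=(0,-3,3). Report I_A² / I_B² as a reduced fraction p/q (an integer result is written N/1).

Shared (l₁,l₂,l₃)=(3,3,6): N and (l;000)² cancel in I_A²/I_B².
A: Δ = 0!·6!·6!/13! = 1/12012; Racah Σ t=0..0: t=0:+1/86400 = 1/86400; ⇒ 3j(3 3 6; -3 -2 5)² = 1/26, sgn -1
B: Δ = 0!·6!·6!/13! = 1/12012; Racah Σ t=0..0: t=0:+1/25920 = 1/25920; ⇒ 3j(3 3 6; 0 -3 3)² = 1/143, sgn -1
I_A²/I_B² = (1/26)/(1/143) = 11/2

11/2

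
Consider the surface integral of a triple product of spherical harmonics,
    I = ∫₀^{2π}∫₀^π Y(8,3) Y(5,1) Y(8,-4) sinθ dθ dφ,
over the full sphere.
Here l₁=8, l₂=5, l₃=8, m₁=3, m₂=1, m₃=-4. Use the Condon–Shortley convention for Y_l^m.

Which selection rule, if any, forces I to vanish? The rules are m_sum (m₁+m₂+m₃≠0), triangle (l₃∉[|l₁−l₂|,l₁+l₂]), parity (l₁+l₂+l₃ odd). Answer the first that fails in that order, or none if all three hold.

m₁+m₂+m₃ = 3 + 1 − 4 = 0  ✓
triangle: |8−5|=3 ≤ l₃=8 ≤ 8+5=13  ✓
parity: l₁+l₂+l₃ = 21 is odd  ✗

parity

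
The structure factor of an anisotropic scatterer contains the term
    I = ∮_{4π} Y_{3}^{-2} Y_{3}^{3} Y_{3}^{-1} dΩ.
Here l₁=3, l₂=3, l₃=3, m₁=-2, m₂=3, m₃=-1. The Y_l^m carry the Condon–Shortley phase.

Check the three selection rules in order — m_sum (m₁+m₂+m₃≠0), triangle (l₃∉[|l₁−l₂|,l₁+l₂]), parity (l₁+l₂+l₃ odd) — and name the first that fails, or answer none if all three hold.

azimuthal sum: -2 + 3 − 1 = 0  ✓
0 ≤ 3 ≤ 6 (triangle on l)  ✓
L = 3 + 3 + 3 = 9 (odd)  ✗

parity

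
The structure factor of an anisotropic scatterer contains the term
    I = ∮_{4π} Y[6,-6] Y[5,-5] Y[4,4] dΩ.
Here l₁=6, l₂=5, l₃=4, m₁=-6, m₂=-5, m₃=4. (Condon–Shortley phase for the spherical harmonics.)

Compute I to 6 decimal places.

0.000000

Σmᵢ = -7 ≠ 0, so the φ-integral vanishes; I = 0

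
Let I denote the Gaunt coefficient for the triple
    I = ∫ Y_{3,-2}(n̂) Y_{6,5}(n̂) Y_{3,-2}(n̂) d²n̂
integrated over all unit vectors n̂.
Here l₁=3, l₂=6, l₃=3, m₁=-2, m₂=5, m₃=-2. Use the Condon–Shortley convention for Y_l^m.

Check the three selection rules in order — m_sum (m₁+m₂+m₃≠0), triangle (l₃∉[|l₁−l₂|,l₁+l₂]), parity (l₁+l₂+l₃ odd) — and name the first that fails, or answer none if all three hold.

m_sum

azimuthal sum: -2 + 5 − 2 = 1  ✗
3 ≤ 3 ≤ 9 (triangle on l)
L = 3 + 6 + 3 = 12 (even)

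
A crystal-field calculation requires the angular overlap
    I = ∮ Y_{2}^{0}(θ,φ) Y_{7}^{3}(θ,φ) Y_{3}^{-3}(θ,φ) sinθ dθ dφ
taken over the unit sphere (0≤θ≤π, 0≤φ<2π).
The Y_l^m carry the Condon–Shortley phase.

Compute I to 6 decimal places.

triangle: need 5≤l₃≤9, have 3; I=0

0.000000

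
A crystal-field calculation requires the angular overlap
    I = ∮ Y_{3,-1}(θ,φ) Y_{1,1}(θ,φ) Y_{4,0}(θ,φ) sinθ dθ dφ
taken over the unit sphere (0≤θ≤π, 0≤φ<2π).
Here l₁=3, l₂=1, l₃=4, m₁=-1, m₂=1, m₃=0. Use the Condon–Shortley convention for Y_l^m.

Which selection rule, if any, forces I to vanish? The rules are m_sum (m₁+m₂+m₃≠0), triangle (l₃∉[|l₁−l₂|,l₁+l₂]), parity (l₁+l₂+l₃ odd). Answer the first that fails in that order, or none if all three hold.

none

Σmᵢ = 0  ✓
l₃∈[|l₁−l₂|,l₁+l₂]=[2,4], have l₃=4  ✓
Σlᵢ = 8 ⇒ even  ✓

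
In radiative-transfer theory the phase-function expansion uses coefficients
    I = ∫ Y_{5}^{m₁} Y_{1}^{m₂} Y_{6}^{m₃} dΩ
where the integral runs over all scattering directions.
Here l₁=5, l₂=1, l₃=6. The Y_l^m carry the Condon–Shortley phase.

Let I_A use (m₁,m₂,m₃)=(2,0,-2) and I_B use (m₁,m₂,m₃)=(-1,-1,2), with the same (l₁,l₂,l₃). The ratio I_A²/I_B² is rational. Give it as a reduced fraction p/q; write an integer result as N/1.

Same 5,1,6: normalisation and zero-m 3j drop out of the ratio.
A: Δ: 0! 10! 2! / 13! → 1/858; sum: t=0:+1/30240 = 1/30240; 3j²(5 1 6; 2 0 -2) = Δ·Π!·Σ² = 16/429  (sign +1)
B: Δ: 0! 10! 2! / 13! → 1/858; sum: t=0:+1/34560 = 1/34560; 3j²(5 1 6; -1 -1 2) = Δ·Π!·Σ² = 14/429  (sign +1)
I_A²/I_B² = (16/429)/(14/429) = 8/7

8/7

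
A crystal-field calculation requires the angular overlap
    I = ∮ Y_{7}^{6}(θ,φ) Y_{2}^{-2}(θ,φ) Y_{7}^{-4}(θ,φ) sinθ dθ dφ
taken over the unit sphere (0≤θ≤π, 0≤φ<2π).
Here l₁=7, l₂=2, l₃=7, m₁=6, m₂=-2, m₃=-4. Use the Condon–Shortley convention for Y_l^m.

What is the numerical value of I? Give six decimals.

Checks pass: Σm=0; 16 even; l₃=7∈[5,9].
(2·7+1)(2·2+1)(2·7+1) = 1125
Δ: 2! 12! 2! / 17! → 1/185640
sum: t=0:+1/2419200 t=1:−1/518400 t=2:+1/2419200 = -1/907200
3j²(7 2 7; 0 0 0) = Δ·Π!·Σ² = 56/3315  (sign +1)
sum: t=0:+1/159667200 = 1/159667200
3j²(7 2 7; 6 -2 -4) = Δ·Π!·Σ² = 9/1190  (sign -1)
combine: 4πI² = 1125·56/3315·9/1190 = 540/3757
take √, sign -1: I = -0.10694768

-0.106948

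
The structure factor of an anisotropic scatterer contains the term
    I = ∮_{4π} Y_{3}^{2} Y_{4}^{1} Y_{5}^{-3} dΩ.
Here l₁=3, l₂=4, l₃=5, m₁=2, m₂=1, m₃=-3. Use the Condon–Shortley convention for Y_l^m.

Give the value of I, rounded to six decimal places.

m-sum 0 ✓  L=12 even ✓  1≤5≤7 ✓
Π(2lᵢ+1) = 7×9×11 = 693
triangle coeff Δ(3,4,5) = 1/180180
Σ_t [0,2]: t=0:+1/576 t=1:−1/144 t=2:+1/576 = -1/288
(3j)²=20/1001 [(3 4 5; 0 0 0)], sign=+1
Σ_t [0,1]: t=0:+1/1440 t=1:−1/1152 = -1/5760
(3j)²=1/858 [(3 4 5; 2 1 -3)], sign=-1
⇒ 4πI² = 30/1859
I = (-1)√(30/1859/(4π)) = -0.03583571

-0.035836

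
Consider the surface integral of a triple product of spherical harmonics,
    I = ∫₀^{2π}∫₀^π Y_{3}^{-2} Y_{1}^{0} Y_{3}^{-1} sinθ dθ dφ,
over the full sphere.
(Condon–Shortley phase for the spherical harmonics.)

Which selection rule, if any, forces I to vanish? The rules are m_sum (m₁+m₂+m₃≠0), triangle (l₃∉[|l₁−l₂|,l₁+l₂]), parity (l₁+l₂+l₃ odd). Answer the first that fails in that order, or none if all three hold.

Σmᵢ = -3  ✗
l₃∈[|l₁−l₂|,l₁+l₂]=[2,4], have l₃=3
Σlᵢ = 7 ⇒ odd

m_sum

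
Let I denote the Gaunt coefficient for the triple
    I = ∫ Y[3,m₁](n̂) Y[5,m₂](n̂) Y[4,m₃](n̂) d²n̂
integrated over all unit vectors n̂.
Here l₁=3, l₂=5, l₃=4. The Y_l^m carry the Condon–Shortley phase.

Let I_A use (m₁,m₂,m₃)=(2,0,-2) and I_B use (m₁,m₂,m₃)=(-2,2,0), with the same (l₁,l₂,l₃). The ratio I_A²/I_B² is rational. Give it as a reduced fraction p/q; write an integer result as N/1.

48/7

Shared (l₁,l₂,l₃)=(3,5,4): N and (l;000)² cancel in I_A²/I_B².
A: Δ = 4!·2!·6!/13! = 1/180180; Racah Σ t=0..1: t=0:+1/2880 t=1:−1/576 = -1/720; ⇒ 3j(3 5 4; 2 0 -2)² = 80/3003, sgn -1
B: Δ = 4!·2!·6!/13! = 1/180180; Racah Σ t=3..4: t=3:−1/576 t=4:+1/864 = -1/1728; ⇒ 3j(3 5 4; -2 2 0)² = 5/1287, sgn -1
I_A²/I_B² = (80/3003)/(5/1287) = 48/7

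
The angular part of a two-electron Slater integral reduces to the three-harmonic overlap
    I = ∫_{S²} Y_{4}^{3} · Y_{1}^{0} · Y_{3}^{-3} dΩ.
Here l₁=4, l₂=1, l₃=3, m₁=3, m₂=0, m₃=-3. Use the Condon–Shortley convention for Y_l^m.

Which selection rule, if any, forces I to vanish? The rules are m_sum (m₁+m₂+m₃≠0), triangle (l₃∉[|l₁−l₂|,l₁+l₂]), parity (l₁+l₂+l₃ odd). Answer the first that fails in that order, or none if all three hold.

Σmᵢ = 0  ✓
l₃∈[|l₁−l₂|,l₁+l₂]=[3,5], have l₃=3  ✓
Σlᵢ = 8 ⇒ even  ✓

none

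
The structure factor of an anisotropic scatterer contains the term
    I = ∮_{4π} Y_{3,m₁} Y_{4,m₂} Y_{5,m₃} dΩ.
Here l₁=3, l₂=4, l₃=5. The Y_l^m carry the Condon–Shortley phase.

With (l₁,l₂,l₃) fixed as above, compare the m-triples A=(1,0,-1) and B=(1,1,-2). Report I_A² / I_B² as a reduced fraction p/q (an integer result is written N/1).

Shared (l₁,l₂,l₃)=(3,4,5): N and (l;000)² cancel in I_A²/I_B².
A: Δ = 2!·4!·6!/13! = 1/180180; Racah Σ t=0..2: t=0:+1/384 t=1:−1/216 t=2:+1/2304 = -11/6912; ⇒ 3j(3 4 5; 1 0 -1)² = 11/1638, sgn -1
B: Δ = 2!·4!·6!/13! = 1/180180; Racah Σ t=0..2: t=0:+1/960 t=1:−1/288 t=2:+1/1728 = -1/540; ⇒ 3j(3 4 5; 1 1 -2)² = 128/6435, sgn +1
I_A²/I_B² = (11/1638)/(128/6435) = 605/1792

605/1792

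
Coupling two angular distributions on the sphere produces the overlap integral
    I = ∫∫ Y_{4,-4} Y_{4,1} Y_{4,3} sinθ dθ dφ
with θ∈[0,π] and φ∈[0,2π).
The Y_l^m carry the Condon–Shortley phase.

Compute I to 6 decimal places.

Checks pass: Σm=0; 12 even; l₃=4∈[0,8].
(2·4+1)(2·4+1)(2·4+1) = 729
Δ: 4! 4! 4! / 13! → 1/450450
sum: t=0:+1/13824 t=1:−1/216 t=2:+1/64 t=3:−1/216 t=4:+1/13824 = 5/768
3j²(4 4 4; 0 0 0) = Δ·Π!·Σ² = 18/1001  (sign +1)
sum: t=4:+1/3456 = 1/3456
3j²(4 4 4; -4 1 3) = Δ·Π!·Σ² = 35/1287  (sign -1)
combine: 4πI² = 729·18/1001·35/1287 = 7290/20449
take √, sign -1: I = -0.16843130

-0.168431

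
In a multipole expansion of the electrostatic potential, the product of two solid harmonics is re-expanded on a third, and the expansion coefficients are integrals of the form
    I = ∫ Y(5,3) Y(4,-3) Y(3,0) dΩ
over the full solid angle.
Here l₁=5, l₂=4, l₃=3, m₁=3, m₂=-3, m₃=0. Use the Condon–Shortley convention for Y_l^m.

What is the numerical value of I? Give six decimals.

0.103862

Rules hold: Σm=0, L=12 even, 1≤3≤9.
N = 11·9·7 = 693
Δ = 6!·4!·2!/13! = 1/180180
Racah Σ t=2..4: t=2:+1/576 t=3:−1/144 t=4:+1/576 = -1/288
⇒ 3j(5 4 3; 0 0 0)² = 20/1001, sgn +1
Racah Σ t=0..1: t=0:+1/2880 t=1:−1/1440 = -1/2880
⇒ 3j(5 4 3; 3 -3 0)² = 7/715, sgn +1
4πI² = N·(3j₀)²·(3jₘ)² = 252/1859
I = +1·√(0.135557/4π) = 0.10386175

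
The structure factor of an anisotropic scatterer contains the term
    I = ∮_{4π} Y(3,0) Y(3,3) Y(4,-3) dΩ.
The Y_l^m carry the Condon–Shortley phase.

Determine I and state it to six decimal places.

0.203551

Checks pass: Σm=0; 10 even; l₃=4∈[0,6].
(2·3+1)(2·3+1)(2·4+1) = 441
Δ: 2! 4! 4! / 11! → 1/34650
sum: t=0:+1/72 t=1:−1/16 t=2:+1/72 = -5/144
3j²(3 3 4; 0 0 0) = Δ·Π!·Σ² = 2/77  (sign -1)
sum: t=2:+1/288 = 1/288
3j²(3 3 4; 0 3 -3) = Δ·Π!·Σ² = 1/22  (sign -1)
combine: 4πI² = 441·2/77·1/22 = 63/121
take √, sign +1: I = 0.20355073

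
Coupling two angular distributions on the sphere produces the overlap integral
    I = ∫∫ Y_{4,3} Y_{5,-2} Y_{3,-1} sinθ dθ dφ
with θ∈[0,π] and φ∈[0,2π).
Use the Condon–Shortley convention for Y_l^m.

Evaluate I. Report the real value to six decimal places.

m-sum 0 ✓  L=12 even ✓  1≤3≤9 ✓
Π(2lᵢ+1) = 9×11×7 = 693
triangle coeff Δ(4,5,3) = 1/180180
Σ_t [2,4]: t=2:+1/576 t=3:−1/144 t=4:+1/576 = -1/288
(3j)²=20/1001 [(4 5 3; 0 0 0)], sign=+1
Σ_t [0,1]: t=0:+1/4320 t=1:−1/960 = -7/8640
(3j)²=343/12870 [(4 5 3; 3 -2 -1)], sign=-1
⇒ 4πI² = 686/1859
I = (-1)√(686/1859/(4π)) = -0.17136315

-0.171363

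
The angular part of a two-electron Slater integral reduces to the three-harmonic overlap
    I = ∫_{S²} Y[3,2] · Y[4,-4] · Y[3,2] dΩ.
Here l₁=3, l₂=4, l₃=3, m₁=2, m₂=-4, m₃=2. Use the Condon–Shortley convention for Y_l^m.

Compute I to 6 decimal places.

0.214561

Rules hold: Σm=0, L=10 even, 1≤3≤7.
N = 7·9·7 = 441
Δ = 4!·2!·4!/11! = 1/34650
Racah Σ t=1..3: t=1:−1/72 t=2:+1/16 t=3:−1/72 = 5/144
⇒ 3j(3 4 3; 0 0 0)² = 2/77, sgn -1
Racah Σ t=0..0: t=0:+1/576 = 1/576
⇒ 3j(3 4 3; 2 -4 2)² = 5/99, sgn -1
4πI² = N·(3j₀)²·(3jₘ)² = 70/121
I = +1·√(0.578512/4π) = 0.21456131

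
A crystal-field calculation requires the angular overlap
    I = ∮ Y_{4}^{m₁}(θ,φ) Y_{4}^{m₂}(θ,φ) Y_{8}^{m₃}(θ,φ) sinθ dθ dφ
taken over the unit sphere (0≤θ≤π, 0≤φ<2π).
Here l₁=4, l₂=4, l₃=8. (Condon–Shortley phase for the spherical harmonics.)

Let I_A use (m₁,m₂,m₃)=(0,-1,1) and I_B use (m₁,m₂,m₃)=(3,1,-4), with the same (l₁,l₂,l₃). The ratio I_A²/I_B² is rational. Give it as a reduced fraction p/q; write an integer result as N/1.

l's match ⇒ only the (l;m) 3-j factors differ between A and B.
A: triangle coeff Δ(4,4,8) = 1/218790; Σ_t [0,0]: t=0:+1/414720 = 1/414720; (3j)²=49/2431 [(4 4 8; 0 -1 1)], sign=-1
B: triangle coeff Δ(4,4,8) = 1/218790; Σ_t [0,0]: t=0:+1/3628800 = 1/3628800; (3j)²=16/1105 [(4 4 8; 3 1 -4)], sign=+1
I_A²/I_B² = (49/2431)/(16/1105) = 245/176

245/176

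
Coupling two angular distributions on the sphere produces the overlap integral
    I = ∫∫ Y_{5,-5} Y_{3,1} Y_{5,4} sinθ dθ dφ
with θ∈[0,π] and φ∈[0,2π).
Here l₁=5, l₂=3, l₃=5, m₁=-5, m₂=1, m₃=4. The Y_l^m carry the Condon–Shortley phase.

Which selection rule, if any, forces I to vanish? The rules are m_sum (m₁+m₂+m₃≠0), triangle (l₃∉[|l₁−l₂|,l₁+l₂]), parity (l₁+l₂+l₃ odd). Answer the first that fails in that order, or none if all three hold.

m₁+m₂+m₃ = -5 + 1 + 4 = 0  ✓
triangle: |5−3|=2 ≤ l₃=5 ≤ 5+3=8  ✓
parity: l₁+l₂+l₃ = 13 is odd  ✗

parity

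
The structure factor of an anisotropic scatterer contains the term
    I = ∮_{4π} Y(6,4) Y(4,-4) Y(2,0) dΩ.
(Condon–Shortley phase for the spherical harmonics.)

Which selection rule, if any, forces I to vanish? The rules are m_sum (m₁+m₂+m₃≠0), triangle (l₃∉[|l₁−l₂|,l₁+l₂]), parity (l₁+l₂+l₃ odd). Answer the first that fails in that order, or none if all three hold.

none

Σmᵢ = 0  ✓
l₃∈[|l₁−l₂|,l₁+l₂]=[2,10], have l₃=2  ✓
Σlᵢ = 12 ⇒ even  ✓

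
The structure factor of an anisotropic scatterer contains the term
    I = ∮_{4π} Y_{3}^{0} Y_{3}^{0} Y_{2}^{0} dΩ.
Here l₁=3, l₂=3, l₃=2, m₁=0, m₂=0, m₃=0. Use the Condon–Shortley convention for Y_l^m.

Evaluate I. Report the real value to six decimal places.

Checks pass: Σm=0; 8 even; l₃=2∈[0,6].
(2·3+1)(2·3+1)(2·2+1) = 245
Δ: 4! 2! 2! / 9! → 1/3780
sum: t=1:−1/24 t=2:+1/4 t=3:−1/24 = 1/6
3j²(3 3 2; 0 0 0) = Δ·Π!·Σ² = 4/105  (sign +1)
(m-triple is (0,0,0) — same symbol as above.)
combine: 4πI² = 245·4/105·4/105 = 16/45
take √, sign +1: I = 0.16820883

0.168209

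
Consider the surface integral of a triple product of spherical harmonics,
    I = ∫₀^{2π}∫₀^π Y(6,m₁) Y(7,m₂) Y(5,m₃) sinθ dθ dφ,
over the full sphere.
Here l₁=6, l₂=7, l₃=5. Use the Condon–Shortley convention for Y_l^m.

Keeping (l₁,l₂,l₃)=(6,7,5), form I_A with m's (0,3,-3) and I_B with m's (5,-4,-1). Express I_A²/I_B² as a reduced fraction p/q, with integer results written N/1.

l's match ⇒ only the (l;m) 3-j factors differ between A and B.
A: triangle coeff Δ(6,7,5) = 1/174594420; Σ_t [4,6]: t=4:+1/1658880 t=5:−1/518400 t=6:+1/1658880 = -1/1382400; (3j)²=504/46189 [(6 7 5; 0 3 -3)], sign=-1
B: triangle coeff Δ(6,7,5) = 1/174594420; Σ_t [0,1]: t=0:+1/8709120 t=1:−1/5806080 = -1/17418240; (3j)²=275/88179 [(6 7 5; 5 -4 -1)], sign=-1
I_A²/I_B² = (504/46189)/(275/88179) = 10584/3025

10584/3025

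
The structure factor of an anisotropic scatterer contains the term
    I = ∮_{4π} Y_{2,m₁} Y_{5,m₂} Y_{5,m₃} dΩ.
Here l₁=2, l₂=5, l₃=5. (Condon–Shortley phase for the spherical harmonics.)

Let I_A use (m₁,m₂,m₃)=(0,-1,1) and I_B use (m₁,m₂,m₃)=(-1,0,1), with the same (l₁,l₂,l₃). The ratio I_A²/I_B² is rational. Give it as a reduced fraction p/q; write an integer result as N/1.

81/5

Same 2,5,5: normalisation and zero-m 3j drop out of the ratio.
A: Δ: 2! 2! 8! / 13! → 1/38610; sum: t=0:+1/2304 t=1:−1/720 t=2:+1/5760 = -1/1280; 3j²(2 5 5; 0 -1 1) = Δ·Π!·Σ² = 27/1430  (sign -1)
B: Δ: 2! 2! 8! / 13! → 1/38610; sum: t=1:−1/1152 t=2:+1/1440 = -1/5760; 3j²(2 5 5; -1 0 1) = Δ·Π!·Σ² = 1/858  (sign -1)
I_A²/I_B² = (27/1430)/(1/858) = 81/5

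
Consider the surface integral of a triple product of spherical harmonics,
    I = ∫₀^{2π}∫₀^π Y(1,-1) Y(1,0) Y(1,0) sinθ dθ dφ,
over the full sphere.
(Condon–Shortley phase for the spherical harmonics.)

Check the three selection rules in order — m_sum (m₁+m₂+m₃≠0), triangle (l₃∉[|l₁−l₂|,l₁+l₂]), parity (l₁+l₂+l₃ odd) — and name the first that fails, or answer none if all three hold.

m_sum

m₁+m₂+m₃ = -1 + 0 + 0 = -1  ✗
triangle: |1−1|=0 ≤ l₃=1 ≤ 1+1=2
parity: l₁+l₂+l₃ = 3 is odd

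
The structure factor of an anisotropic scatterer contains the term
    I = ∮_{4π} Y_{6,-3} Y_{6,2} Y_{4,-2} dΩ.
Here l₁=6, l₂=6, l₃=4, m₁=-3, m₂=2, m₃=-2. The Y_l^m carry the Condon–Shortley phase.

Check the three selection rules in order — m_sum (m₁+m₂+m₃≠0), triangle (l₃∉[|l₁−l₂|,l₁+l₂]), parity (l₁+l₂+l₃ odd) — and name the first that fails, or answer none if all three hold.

azimuthal sum: -3 + 2 − 2 = -3  ✗
0 ≤ 4 ≤ 12 (triangle on l)
L = 6 + 6 + 4 = 16 (even)

m_sum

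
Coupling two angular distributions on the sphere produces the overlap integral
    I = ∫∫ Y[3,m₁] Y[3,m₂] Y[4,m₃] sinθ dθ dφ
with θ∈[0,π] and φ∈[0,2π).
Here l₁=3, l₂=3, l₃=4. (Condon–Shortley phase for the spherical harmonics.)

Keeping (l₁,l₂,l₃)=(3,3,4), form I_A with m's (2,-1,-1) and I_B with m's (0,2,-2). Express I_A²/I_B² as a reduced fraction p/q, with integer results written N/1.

32/3

l's match ⇒ only the (l;m) 3-j factors differ between A and B.
A: triangle coeff Δ(3,3,4) = 1/34650; Σ_t [0,1]: t=0:+1/48 t=1:−1/144 = 1/72; (3j)²=16/693 [(3 3 4; 2 -1 -1)], sign=-1
B: triangle coeff Δ(3,3,4) = 1/34650; Σ_t [1,2]: t=1:−1/96 t=2:+1/72 = 1/288; (3j)²=1/462 [(3 3 4; 0 2 -2)], sign=+1
I_A²/I_B² = (16/693)/(1/462) = 32/3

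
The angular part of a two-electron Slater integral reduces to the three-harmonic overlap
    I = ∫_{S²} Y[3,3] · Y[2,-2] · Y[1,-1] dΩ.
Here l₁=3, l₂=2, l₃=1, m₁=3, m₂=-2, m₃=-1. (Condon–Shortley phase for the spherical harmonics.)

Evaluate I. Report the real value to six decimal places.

Checks pass: Σm=0; 6 even; l₃=1∈[1,5].
(2·3+1)(2·2+1)(2·1+1) = 105
Δ: 4! 2! 0! / 7! → 1/105
sum: t=2:+1/4 = 1/4
3j²(3 2 1; 0 0 0) = Δ·Π!·Σ² = 3/35  (sign -1)
sum: t=0:+1/48 = 1/48
3j²(3 2 1; 3 -2 -1) = Δ·Π!·Σ² = 1/7  (sign +1)
combine: 4πI² = 105·3/35·1/7 = 9/7
take √, sign -1: I = -0.31986543

-0.319865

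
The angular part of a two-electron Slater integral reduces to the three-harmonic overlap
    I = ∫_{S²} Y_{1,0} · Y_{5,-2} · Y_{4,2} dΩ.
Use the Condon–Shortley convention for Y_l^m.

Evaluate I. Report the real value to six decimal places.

0.225034

m-sum 0 ✓  L=10 even ✓  4≤4≤6 ✓
Π(2lᵢ+1) = 3×11×9 = 297
triangle coeff Δ(1,5,4) = 1/495
Σ_t [1,1]: t=1:−1/576 = -1/576
(3j)²=5/99 [(1 5 4; 0 0 0)], sign=-1
Σ_t [1,1]: t=1:−1/1440 = -1/1440
(3j)²=7/165 [(1 5 4; 0 -2 2)], sign=-1
⇒ 4πI² = 7/11
I = (+1)√(7/11/(4π)) = 0.22503380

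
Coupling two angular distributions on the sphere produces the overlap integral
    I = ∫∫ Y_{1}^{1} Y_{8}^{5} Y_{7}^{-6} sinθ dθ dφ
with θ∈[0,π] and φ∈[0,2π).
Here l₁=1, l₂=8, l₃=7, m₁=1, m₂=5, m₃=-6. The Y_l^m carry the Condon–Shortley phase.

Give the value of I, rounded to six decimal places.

Checks pass: Σm=0; 16 even; l₃=7∈[7,9].
(2·1+1)(2·8+1)(2·7+1) = 765
Δ: 2! 0! 14! / 17! → 1/2040
sum: t=1:−1/25401600 = -1/25401600
3j²(1 8 7; 0 0 0) = Δ·Π!·Σ² = 8/255  (sign +1)
sum: t=0:+1/12454041600 = 1/12454041600
3j²(1 8 7; 1 5 -6) = Δ·Π!·Σ² = 1/680  (sign -1)
combine: 4πI² = 765·8/255·1/680 = 3/85
take √, sign -1: I = -0.05299638

-0.052996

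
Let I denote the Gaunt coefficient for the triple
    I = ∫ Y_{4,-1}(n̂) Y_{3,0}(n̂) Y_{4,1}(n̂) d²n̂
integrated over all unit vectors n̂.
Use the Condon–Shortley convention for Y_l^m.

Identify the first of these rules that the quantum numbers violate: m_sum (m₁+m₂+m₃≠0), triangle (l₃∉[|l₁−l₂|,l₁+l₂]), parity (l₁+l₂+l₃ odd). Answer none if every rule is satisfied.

azimuthal sum: -1 + 0 + 1 = 0  ✓
1 ≤ 4 ≤ 7 (triangle on l)  ✓
L = 4 + 3 + 4 = 11 (odd)  ✗

parity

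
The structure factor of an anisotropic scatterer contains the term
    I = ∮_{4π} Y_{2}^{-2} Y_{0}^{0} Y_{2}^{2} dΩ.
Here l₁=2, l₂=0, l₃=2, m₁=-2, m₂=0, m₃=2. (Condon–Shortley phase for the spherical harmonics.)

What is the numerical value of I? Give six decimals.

Rules hold: Σm=0, L=4 even, 2≤2≤2.
N = 5·1·5 = 25
Δ = 0!·4!·0!/5! = 1/5
Racah Σ t=0..0: t=0:+1/4 = 1/4
⇒ 3j(2 0 2; 0 0 0)² = 1/5, sgn +1
Racah Σ t=0..0: t=0:+1/24 = 1/24
⇒ 3j(2 0 2; -2 0 2)² = 1/5, sgn +1
4πI² = N·(3j₀)²·(3jₘ)² = 1/1
I = +1·√(1/4π) = 0.28209479

0.282095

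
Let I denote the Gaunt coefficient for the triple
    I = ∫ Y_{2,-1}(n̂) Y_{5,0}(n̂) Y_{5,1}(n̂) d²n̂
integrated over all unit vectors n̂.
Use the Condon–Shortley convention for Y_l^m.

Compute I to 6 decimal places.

-0.036166

Rules hold: Σm=0, L=12 even, 3≤5≤7.
N = 5·11·11 = 605
Δ = 2!·2!·8!/13! = 1/38610
Racah Σ t=0..2: t=0:+1/2880 t=1:−1/576 t=2:+1/2880 = -1/960
⇒ 3j(2 5 5; 0 0 0)² = 10/429, sgn +1
Racah Σ t=1..2: t=1:−1/1152 t=2:+1/1440 = -1/5760
⇒ 3j(2 5 5; -1 0 1)² = 1/858, sgn -1
4πI² = N·(3j₀)²·(3jₘ)² = 25/1521
I = -1·√(0.0164366/4π) = -0.03616600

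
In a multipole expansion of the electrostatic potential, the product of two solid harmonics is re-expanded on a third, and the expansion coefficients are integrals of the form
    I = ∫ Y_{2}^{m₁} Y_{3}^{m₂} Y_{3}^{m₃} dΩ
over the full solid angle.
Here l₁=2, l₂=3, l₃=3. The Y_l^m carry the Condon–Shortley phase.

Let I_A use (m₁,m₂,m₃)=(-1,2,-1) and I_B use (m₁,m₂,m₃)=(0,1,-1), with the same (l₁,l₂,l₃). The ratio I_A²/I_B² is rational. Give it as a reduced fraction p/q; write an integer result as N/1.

l's match ⇒ only the (l;m) 3-j factors differ between A and B.
A: triangle coeff Δ(2,3,3) = 1/3780; Σ_t [1,2]: t=1:−1/48 t=2:+1/12 = 1/16; (3j)²=1/28 [(2 3 3; -1 2 -1)], sign=+1
B: triangle coeff Δ(2,3,3) = 1/3780; Σ_t [0,2]: t=0:+1/96 t=1:−1/6 t=2:+1/16 = -3/32; (3j)²=3/140 [(2 3 3; 0 1 -1)], sign=-1
I_A²/I_B² = (1/28)/(3/140) = 5/3

5/3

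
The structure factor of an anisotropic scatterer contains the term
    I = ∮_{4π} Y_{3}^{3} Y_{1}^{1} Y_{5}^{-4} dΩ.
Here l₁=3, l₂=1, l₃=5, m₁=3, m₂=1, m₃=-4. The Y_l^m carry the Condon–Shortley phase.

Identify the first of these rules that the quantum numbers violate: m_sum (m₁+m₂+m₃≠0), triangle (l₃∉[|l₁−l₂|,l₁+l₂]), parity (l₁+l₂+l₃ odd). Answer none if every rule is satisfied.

Σmᵢ = 0  ✓
l₃∈[|l₁−l₂|,l₁+l₂]=[2,4], have l₃=5  ✗
Σlᵢ = 9 ⇒ odd

triangle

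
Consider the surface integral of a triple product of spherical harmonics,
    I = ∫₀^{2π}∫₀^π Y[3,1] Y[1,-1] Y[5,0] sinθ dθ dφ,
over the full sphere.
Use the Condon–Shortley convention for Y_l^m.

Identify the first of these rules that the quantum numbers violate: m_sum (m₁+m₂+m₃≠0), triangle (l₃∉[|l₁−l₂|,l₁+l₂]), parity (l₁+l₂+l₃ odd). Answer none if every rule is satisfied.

triangle

azimuthal sum: 1 − 1 + 0 = 0  ✓
2 ≤ 5 ≤ 4 (triangle on l)  ✗
L = 3 + 1 + 5 = 9 (odd)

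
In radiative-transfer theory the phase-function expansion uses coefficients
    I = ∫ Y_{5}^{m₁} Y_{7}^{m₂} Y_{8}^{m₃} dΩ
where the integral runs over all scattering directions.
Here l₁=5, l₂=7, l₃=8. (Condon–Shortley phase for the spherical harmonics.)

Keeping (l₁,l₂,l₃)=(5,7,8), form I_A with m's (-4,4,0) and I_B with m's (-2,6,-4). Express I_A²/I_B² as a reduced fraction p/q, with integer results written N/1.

972/1001

Shared (l₁,l₂,l₃)=(5,7,8): N and (l;000)² cancel in I_A²/I_B².
A: Δ = 4!·6!·10!/21! = 1/814773960; Racah Σ t=3..4: t=3:−1/348364800 t=4:+1/87091200 = 1/116121600; ⇒ 3j(5 7 8; -4 4 0)² = 54/4199, sgn +1
B: Δ = 4!·6!·10!/21! = 1/814773960; Racah Σ t=3..4: t=3:−1/1045094400 t=4:+1/313528320 = 1/447897600; ⇒ 3j(5 7 8; -2 6 -4)² = 77/5814, sgn +1
I_A²/I_B² = (54/4199)/(77/5814) = 972/1001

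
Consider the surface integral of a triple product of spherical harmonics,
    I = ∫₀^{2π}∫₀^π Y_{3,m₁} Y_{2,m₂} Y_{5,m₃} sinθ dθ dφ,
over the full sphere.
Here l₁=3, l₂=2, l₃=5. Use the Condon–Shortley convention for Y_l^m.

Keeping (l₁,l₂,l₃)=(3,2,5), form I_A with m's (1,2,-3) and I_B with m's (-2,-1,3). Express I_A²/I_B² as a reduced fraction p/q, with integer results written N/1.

l's match ⇒ only the (l;m) 3-j factors differ between A and B.
A: triangle coeff Δ(3,2,5) = 1/2310; Σ_t [0,0]: t=0:+1/1152 = 1/1152; (3j)²=1/33 [(3 2 5; 1 2 -3)], sign=+1
B: triangle coeff Δ(3,2,5) = 1/2310; Σ_t [0,0]: t=0:+1/720 = 1/720; (3j)²=8/165 [(3 2 5; -2 -1 3)], sign=+1
I_A²/I_B² = (1/33)/(8/165) = 5/8

5/8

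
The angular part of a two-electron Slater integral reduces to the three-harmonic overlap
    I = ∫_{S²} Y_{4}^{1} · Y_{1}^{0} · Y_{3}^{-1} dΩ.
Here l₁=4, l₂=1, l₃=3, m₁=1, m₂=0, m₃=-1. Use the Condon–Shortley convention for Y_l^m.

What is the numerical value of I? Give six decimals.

-0.238414

Rules hold: Σm=0, L=8 even, 3≤3≤5.
N = 9·3·7 = 189
Δ = 2!·6!·0!/9! = 1/252
Racah Σ t=1..1: t=1:−1/36 = -1/36
⇒ 3j(4 1 3; 0 0 0)² = 4/63, sgn +1
Racah Σ t=1..1: t=1:−1/48 = -1/48
⇒ 3j(4 1 3; 1 0 -1)² = 5/84, sgn -1
4πI² = N·(3j₀)²·(3jₘ)² = 5/7
I = -1·√(0.714286/4π) = -0.23841361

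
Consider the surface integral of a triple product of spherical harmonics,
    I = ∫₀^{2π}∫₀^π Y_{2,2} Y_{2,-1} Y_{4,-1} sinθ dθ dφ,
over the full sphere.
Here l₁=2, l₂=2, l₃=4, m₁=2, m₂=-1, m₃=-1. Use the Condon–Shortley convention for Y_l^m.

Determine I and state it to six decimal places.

m-sum 0 ✓  L=8 even ✓  0≤4≤4 ✓
Π(2lᵢ+1) = 5×5×9 = 225
triangle coeff Δ(2,2,4) = 1/630
Σ_t [0,0]: t=0:+1/16 = 1/16
(3j)²=2/35 [(2 2 4; 0 0 0)], sign=+1
Σ_t [0,0]: t=0:+1/144 = 1/144
(3j)²=1/126 [(2 2 4; 2 -1 -1)], sign=-1
⇒ 4πI² = 5/49
I = (-1)√(5/49/(4π)) = -0.09011188

-0.090112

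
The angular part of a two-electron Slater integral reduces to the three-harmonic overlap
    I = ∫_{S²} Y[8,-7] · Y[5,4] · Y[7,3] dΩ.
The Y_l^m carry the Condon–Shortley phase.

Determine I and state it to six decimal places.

Checks pass: Σm=0; 20 even; l₃=7∈[3,13].
(2·8+1)(2·5+1)(2·7+1) = 2805
Δ: 6! 10! 4! / 21! → 1/814773960
sum: t=1:−1/87091200 t=2:+1/4976640 t=3:−1/2073600 t=4:+1/4976640 t=5:−1/87091200 = -1/9676800
3j²(8 5 7; 0 0 0) = Δ·Π!·Σ² = 360/46189  (sign +1)
sum: t=5:−1/10450944000 t=6:+1/1567641600 = 17/31352832000
3j²(8 5 7; -7 4 3) = Δ·Π!·Σ² = 17/1140  (sign +1)
combine: 4πI² = 2805·360/46189·17/1140 = 1530/4693
take √, sign +1: I = 0.16107031

0.161070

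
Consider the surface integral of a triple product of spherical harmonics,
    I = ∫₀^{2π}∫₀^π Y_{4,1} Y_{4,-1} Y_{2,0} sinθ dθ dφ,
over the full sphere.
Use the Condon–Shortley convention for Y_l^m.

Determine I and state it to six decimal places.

Rules hold: Σm=0, L=10 even, 0≤2≤8.
N = 9·9·5 = 405
Δ = 6!·2!·2!/11! = 1/13860
Racah Σ t=2..4: t=2:+1/192 t=3:−1/36 t=4:+1/192 = -5/288
⇒ 3j(4 4 2; 0 0 0)² = 20/693, sgn -1
Racah Σ t=1..3: t=1:−1/480 t=2:+1/48 t=3:−1/144 = 17/1440
⇒ 3j(4 4 2; 1 -1 0)² = 289/13860, sgn +1
4πI² = N·(3j₀)²·(3jₘ)² = 1445/5929
I = -1·√(0.243717/4π) = -0.13926381

-0.139264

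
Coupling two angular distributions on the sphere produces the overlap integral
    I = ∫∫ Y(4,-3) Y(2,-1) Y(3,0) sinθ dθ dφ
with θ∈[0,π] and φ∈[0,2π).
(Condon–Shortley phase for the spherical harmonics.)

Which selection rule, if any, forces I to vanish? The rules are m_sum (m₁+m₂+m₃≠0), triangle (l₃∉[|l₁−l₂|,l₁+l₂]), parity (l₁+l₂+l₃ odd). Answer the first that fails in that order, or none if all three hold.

m_sum

m₁+m₂+m₃ = -3 − 1 + 0 = -4  ✗
triangle: |4−2|=2 ≤ l₃=3 ≤ 4+2=6
parity: l₁+l₂+l₃ = 9 is odd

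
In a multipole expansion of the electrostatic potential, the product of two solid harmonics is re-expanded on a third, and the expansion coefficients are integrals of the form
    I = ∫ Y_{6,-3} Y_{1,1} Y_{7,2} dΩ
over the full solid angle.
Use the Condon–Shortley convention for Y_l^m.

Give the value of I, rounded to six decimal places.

0.110647

Rules hold: Σm=0, L=14 even, 5≤7≤7.
N = 13·3·15 = 585
Δ = 0!·12!·2!/15! = 1/1365
Racah Σ t=0..0: t=0:+1/518400 = 1/518400
⇒ 3j(6 1 7; 0 0 0)² = 7/195, sgn -1
Racah Σ t=0..0: t=0:+1/4354560 = 1/4354560
⇒ 3j(6 1 7; -3 1 2)² = 2/273, sgn -1
4πI² = N·(3j₀)²·(3jₘ)² = 2/13
I = +1·√(0.153846/4π) = 0.11064668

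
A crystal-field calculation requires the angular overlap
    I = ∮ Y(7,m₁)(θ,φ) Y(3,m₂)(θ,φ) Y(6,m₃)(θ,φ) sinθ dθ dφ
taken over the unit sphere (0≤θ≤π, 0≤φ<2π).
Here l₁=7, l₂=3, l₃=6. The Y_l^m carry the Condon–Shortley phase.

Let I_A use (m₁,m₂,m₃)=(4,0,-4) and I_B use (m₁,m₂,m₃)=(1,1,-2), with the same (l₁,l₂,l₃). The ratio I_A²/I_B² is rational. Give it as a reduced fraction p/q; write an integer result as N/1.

l's match ⇒ only the (l;m) 3-j factors differ between A and B.
A: triangle coeff Δ(7,3,6) = 1/2042040; Σ_t [1,3]: t=1:−1/967680 t=2:+1/1451520 t=3:−1/43545600 = -1/2721600; (3j)²=32/7735 [(7 3 6; 4 0 -4)], sign=-1
B: triangle coeff Δ(7,3,6) = 1/2042040; Σ_t [2,4]: t=2:+1/138240 t=3:−1/181440 t=4:+1/3870720 = 23/11612160; (3j)²=529/204204 [(7 3 6; 1 1 -2)], sign=+1
I_A²/I_B² = (32/7735)/(529/204204) = 4224/2645

4224/2645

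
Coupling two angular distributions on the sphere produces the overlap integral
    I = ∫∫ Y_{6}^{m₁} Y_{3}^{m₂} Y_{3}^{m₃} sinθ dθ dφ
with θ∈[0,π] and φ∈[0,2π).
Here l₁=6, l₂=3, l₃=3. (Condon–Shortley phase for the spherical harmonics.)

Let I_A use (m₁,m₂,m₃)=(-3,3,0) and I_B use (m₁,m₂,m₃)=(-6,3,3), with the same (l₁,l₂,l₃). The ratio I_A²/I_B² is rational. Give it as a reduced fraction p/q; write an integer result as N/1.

1/11

Same 6,3,3: normalisation and zero-m 3j drop out of the ratio.
A: Δ: 6! 6! 0! / 13! → 1/12012; sum: t=6:+1/25920 = 1/25920; 3j²(6 3 3; -3 3 0) = Δ·Π!·Σ² = 1/143  (sign -1)
B: Δ: 6! 6! 0! / 13! → 1/12012; sum: t=6:+1/518400 = 1/518400; 3j²(6 3 3; -6 3 3) = Δ·Π!·Σ² = 1/13  (sign +1)
I_A²/I_B² = (1/143)/(1/13) = 1/11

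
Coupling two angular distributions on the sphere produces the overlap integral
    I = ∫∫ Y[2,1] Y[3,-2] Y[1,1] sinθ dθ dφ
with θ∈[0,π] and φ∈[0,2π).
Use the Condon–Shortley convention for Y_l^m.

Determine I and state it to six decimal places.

m-sum 0 ✓  L=6 even ✓  1≤1≤5 ✓
Π(2lᵢ+1) = 5×7×3 = 105
triangle coeff Δ(2,3,1) = 1/105
Σ_t [2,2]: t=2:+1/4 = 1/4
(3j)²=3/35 [(2 3 1; 0 0 0)], sign=-1
Σ_t [1,1]: t=1:−1/12 = -1/12
(3j)²=2/21 [(2 3 1; 1 -2 1)], sign=-1
⇒ 4πI² = 6/7
I = (+1)√(6/7/(4π)) = 0.26116903

0.261169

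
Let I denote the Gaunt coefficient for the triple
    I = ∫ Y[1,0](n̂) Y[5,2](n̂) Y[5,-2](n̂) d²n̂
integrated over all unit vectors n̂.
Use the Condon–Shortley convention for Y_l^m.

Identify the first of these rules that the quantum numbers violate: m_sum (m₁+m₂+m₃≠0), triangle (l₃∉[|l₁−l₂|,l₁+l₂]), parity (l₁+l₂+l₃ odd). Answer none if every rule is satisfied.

Σmᵢ = 0  ✓
l₃∈[|l₁−l₂|,l₁+l₂]=[4,6], have l₃=5  ✓
Σlᵢ = 11 ⇒ odd  ✗

parity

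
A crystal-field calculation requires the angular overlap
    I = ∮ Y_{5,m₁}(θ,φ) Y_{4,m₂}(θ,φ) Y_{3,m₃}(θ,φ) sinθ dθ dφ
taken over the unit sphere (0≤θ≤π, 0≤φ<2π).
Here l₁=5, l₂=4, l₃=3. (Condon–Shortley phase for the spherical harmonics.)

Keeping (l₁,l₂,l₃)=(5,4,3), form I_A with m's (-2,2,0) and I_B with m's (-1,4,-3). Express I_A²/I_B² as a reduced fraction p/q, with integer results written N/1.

1/5

l's match ⇒ only the (l;m) 3-j factors differ between A and B.
A: triangle coeff Δ(5,4,3) = 1/180180; Σ_t [4,6]: t=4:+1/576 t=5:−1/480 t=6:+1/8640 = -1/4320; (3j)²=1/2145 [(5 4 3; -2 2 0)], sign=+1
B: triangle coeff Δ(5,4,3) = 1/180180; Σ_t [6,6]: t=6:+1/34560 = 1/34560; (3j)²=1/429 [(5 4 3; -1 4 -3)], sign=+1
I_A²/I_B² = (1/2145)/(1/429) = 1/5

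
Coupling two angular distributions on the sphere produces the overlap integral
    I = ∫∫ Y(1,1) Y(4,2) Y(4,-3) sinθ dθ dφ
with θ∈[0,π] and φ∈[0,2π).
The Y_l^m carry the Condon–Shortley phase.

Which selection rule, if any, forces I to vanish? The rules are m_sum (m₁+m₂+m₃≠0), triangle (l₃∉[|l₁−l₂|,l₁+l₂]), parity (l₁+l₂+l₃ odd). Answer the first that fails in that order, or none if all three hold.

parity

azimuthal sum: 1 + 2 − 3 = 0  ✓
3 ≤ 4 ≤ 5 (triangle on l)  ✓
L = 1 + 4 + 4 = 9 (odd)  ✗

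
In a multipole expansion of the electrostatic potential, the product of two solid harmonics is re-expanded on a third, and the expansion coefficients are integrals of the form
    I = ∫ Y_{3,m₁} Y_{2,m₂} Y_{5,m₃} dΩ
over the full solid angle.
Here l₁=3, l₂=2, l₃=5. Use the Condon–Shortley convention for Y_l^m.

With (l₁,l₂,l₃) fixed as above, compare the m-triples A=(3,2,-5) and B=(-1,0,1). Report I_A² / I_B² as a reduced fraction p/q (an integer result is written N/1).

7/3

l's match ⇒ only the (l;m) 3-j factors differ between A and B.
A: triangle coeff Δ(3,2,5) = 1/2310; Σ_t [0,0]: t=0:+1/17280 = 1/17280; (3j)²=1/11 [(3 2 5; 3 2 -5)], sign=+1
B: triangle coeff Δ(3,2,5) = 1/2310; Σ_t [0,0]: t=0:+1/192 = 1/192; (3j)²=3/77 [(3 2 5; -1 0 1)], sign=+1
I_A²/I_B² = (1/11)/(3/77) = 7/3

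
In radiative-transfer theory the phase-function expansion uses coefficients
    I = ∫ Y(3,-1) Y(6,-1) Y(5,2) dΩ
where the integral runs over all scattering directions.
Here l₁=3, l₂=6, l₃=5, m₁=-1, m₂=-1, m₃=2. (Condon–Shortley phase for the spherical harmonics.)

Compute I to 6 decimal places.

Checks pass: Σm=0; 14 even; l₃=5∈[3,9].
(2·3+1)(2·6+1)(2·5+1) = 1001
Δ: 4! 2! 8! / 15! → 1/675675
sum: t=1:−1/8640 t=2:+1/2304 t=3:−1/8640 = 7/34560
3j²(3 6 5; 0 0 0) = Δ·Π!·Σ² = 7/429  (sign -1)
sum: t=2:+1/5760 t=3:−1/8640 t=4:+1/241920 = 1/16128
3j²(3 6 5; -1 -1 2) = Δ·Π!·Σ² = 5/1001  (sign -1)
combine: 4πI² = 1001·7/429·5/1001 = 35/429
take √, sign +1: I = 0.08057502

0.080575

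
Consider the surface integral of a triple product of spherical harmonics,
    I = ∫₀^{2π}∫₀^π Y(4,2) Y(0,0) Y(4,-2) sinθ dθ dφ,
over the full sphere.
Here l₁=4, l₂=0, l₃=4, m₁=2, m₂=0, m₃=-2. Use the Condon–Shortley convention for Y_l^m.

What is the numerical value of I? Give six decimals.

0.282095

m-sum 0 ✓  L=8 even ✓  4≤4≤4 ✓
Π(2lᵢ+1) = 9×1×9 = 81
triangle coeff Δ(4,0,4) = 1/9
Σ_t [0,0]: t=0:+1/576 = 1/576
(3j)²=1/9 [(4 0 4; 0 0 0)], sign=+1
Σ_t [0,0]: t=0:+1/1440 = 1/1440
(3j)²=1/9 [(4 0 4; 2 0 -2)], sign=+1
⇒ 4πI² = 1/1
I = (+1)√(1/1/(4π)) = 0.28209479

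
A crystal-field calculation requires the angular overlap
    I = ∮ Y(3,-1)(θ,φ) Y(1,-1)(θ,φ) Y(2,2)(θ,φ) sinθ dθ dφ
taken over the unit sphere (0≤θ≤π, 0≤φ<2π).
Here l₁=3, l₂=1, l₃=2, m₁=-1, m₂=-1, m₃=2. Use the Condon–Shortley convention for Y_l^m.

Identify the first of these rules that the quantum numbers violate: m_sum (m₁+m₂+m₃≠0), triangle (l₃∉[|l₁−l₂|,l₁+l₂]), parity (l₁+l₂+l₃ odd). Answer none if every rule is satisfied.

none

m₁+m₂+m₃ = -1 − 1 + 2 = 0  ✓
triangle: |3−1|=2 ≤ l₃=2 ≤ 3+1=4  ✓
parity: l₁+l₂+l₃ = 6 is even  ✓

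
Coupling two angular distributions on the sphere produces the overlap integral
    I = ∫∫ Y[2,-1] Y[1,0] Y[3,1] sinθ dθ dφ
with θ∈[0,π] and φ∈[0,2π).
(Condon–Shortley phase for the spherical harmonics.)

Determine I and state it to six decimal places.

Checks pass: Σm=0; 6 even; l₃=3∈[1,3].
(2·2+1)(2·1+1)(2·3+1) = 105
Δ: 0! 4! 2! / 7! → 1/105
sum: t=0:+1/4 = 1/4
3j²(2 1 3; 0 0 0) = Δ·Π!·Σ² = 3/35  (sign -1)
sum: t=0:+1/6 = 1/6
3j²(2 1 3; -1 0 1) = Δ·Π!·Σ² = 8/105  (sign +1)
combine: 4πI² = 105·3/35·8/105 = 24/35
take √, sign -1: I = -0.23359668

-0.233597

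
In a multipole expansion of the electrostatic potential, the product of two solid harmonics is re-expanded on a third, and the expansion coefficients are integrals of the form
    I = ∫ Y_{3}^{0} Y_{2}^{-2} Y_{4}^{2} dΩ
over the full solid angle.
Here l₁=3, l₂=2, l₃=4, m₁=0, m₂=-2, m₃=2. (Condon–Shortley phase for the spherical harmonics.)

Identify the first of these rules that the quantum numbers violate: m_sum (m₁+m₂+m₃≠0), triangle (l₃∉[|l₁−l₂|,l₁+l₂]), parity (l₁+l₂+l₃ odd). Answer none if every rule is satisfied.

parity

m₁+m₂+m₃ = 0 − 2 + 2 = 0  ✓
triangle: |3−2|=1 ≤ l₃=4 ≤ 3+2=5  ✓
parity: l₁+l₂+l₃ = 9 is odd  ✗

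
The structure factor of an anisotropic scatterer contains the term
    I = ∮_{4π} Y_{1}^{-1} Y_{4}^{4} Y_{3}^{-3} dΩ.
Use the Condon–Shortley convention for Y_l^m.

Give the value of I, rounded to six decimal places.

0.325735

Checks pass: Σm=0; 8 even; l₃=3∈[3,5].
(2·1+1)(2·4+1)(2·3+1) = 189
Δ: 2! 0! 6! / 9! → 1/252
sum: t=1:−1/36 = -1/36
3j²(1 4 3; 0 0 0) = Δ·Π!·Σ² = 4/63  (sign +1)
sum: t=2:+1/1440 = 1/1440
3j²(1 4 3; -1 4 -3) = Δ·Π!·Σ² = 1/9  (sign +1)
combine: 4πI² = 189·4/63·1/9 = 4/3
take √, sign +1: I = 0.32573501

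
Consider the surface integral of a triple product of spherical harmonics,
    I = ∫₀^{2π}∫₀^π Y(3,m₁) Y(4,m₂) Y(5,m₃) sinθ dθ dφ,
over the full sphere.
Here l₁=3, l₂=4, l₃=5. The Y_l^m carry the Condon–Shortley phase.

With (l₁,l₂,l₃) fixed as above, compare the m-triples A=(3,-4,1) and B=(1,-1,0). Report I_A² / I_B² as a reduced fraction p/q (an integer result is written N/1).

28/1

l's match ⇒ only the (l;m) 3-j factors differ between A and B.
A: triangle coeff Δ(3,4,5) = 1/180180; Σ_t [0,0]: t=0:+1/34560 = 1/34560; (3j)²=1/429 [(3 4 5; 3 -4 1)], sign=+1
B: triangle coeff Δ(3,4,5) = 1/180180; Σ_t [0,2]: t=0:+1/288 t=1:−1/288 t=2:+1/5760 = 1/5760; (3j)²=1/12012 [(3 4 5; 1 -1 0)], sign=-1
I_A²/I_B² = (1/429)/(1/12012) = 28/1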